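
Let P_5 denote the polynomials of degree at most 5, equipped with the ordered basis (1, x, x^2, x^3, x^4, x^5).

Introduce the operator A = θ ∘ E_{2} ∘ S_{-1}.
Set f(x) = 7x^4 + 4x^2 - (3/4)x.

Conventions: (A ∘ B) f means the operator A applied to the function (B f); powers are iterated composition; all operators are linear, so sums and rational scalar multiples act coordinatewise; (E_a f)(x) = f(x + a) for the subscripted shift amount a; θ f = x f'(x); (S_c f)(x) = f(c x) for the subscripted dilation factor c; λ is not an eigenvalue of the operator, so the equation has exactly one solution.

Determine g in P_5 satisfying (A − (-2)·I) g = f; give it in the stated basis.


the image equals g(x) = (7/6)x^4 + 28x^3 + 71x^2 + (167/12)x

write g with unknown coordinates in the stated basis and equate coefficients in (A − (-2)·I) g = f
solving from the highest basis element down gives g = (7/6)x^4 + 28x^3 + 71x^2 + (167/12)x
check: A g = (14/3)x^4 - 56x^3 - 138x^2 - (343/12)x
so A g − (-2)·g = 7x^4 + 4x^2 - (3/4)x = f ✓


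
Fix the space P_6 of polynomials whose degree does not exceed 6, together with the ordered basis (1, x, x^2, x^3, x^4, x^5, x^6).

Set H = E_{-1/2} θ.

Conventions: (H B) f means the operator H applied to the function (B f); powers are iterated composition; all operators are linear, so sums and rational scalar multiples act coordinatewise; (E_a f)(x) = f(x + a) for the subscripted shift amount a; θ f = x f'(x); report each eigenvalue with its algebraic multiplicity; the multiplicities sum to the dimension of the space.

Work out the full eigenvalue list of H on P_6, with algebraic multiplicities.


image of 1: 0
image of x: x - 1/2
image of x^2: 2x^2 - 2x + 1/2
image of x^3: 3x^3 - (9/2)x^2 + (9/4)x - 3/8
image of x^4: 4x^4 - 8x^3 + 6x^2 - 2x + 1/4
image of x^5: 5x^5 - (25/2)x^4 + (25/2)x^3 - (25/4)x^2 + (25/16)x - 5/32
image of x^6: 6x^6 - 18x^5 + (45/2)x^4 - 15x^3 + (45/8)x^2 - (9/8)x + 3/32
the matrix is upper triangular; its diagonal is (0, 1, 2, 3, 4, 5, 6)
for a triangular matrix the eigenvalues are the diagonal entries, with algebraic multiplicity their repetition count

λ = 0 (multiplicity 1), λ = 1 (multiplicity 1), λ = 2 (multiplicity 1), λ = 3 (multiplicity 1), λ = 4 (multiplicity 1), λ = 5 (multiplicity 1), λ = 6 (multiplicity 1)


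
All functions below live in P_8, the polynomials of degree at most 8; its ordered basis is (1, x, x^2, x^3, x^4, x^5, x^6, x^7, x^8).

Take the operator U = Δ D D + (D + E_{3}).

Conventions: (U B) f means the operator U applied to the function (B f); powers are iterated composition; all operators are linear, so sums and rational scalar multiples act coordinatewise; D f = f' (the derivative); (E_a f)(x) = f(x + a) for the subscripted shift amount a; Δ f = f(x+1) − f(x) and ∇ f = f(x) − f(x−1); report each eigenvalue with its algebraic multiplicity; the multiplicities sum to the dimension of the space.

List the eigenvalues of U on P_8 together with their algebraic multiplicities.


λ = 1 (multiplicity 9)

image of 1: 1
image of x: x + 4
image of x^2: x^2 + 8x + 9
image of x^3: x^3 + 12x^2 + 27x + 33
image of x^4: x^4 + 16x^3 + 54x^2 + 132x + 93
image of x^5: x^5 + 20x^4 + 90x^3 + 330x^2 + 465x + 263
image of x^6: x^6 + 24x^5 + 135x^4 + 660x^3 + 1395x^2 + 1578x + 759
image of x^7: x^7 + 28x^6 + 189x^5 + 1155x^4 + 3255x^3 + 5523x^2 + 5313x + 2229
image of x^8: x^8 + 32x^7 + 252x^6 + 1848x^5 + 6510x^4 + 14728x^3 + 21252x^2 + 17832x + 6617
the matrix is upper triangular; its diagonal is (1, 1, 1, 1, 1, 1, 1, 1, 1)
for a triangular matrix the eigenvalues are the diagonal entries, with algebraic multiplicity their repetition count


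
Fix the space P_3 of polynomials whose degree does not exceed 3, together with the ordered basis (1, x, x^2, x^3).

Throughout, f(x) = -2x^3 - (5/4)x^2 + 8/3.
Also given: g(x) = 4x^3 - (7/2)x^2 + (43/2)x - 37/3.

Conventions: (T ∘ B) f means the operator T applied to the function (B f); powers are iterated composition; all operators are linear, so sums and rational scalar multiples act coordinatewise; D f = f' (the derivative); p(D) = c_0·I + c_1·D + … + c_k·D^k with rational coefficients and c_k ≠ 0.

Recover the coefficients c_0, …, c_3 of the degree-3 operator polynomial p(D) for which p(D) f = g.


D^0 f = -2x^3 - (5/4)x^2 + 8/3
D^1 f = -6x^2 - (5/2)x
D^2 f = -12x - 5/2
D^3 f = -12
matching coefficients of g against c_0 f + c_1 Df + … from the top degree down determines the c_i
solution: c_0 = -2, c_1 = 1, c_2 = -2, c_3 = 1

p(D) = -2·I + D − 2·D^2 + D^3, i.e. c_0 = -2, c_1 = 1, c_2 = -2, c_3 = 1


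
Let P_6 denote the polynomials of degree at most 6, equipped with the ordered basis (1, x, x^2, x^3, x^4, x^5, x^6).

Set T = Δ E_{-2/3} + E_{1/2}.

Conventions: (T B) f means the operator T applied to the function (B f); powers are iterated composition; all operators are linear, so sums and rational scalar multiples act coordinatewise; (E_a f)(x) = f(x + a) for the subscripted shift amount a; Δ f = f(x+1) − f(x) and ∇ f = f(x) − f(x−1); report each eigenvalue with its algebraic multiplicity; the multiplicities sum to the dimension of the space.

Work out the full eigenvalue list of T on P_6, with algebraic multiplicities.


λ = 1 (multiplicity 7)

image of 1: 1
image of x: x + 3/2
image of x^2: x^2 + 3x - 1/12
image of x^3: x^3 + (9/2)x^2 - (1/4)x + 11/24
image of x^4: x^4 + 6x^3 - (1/2)x^2 + (11/6)x - 53/432
image of x^5: x^5 + (15/2)x^4 - (5/6)x^3 + (55/12)x^2 - (265/432)x + 433/2592
image of x^6: x^6 + 9x^5 - (5/4)x^4 + (55/6)x^3 - (265/144)x^2 + (433/432)x - 367/5184
the matrix is upper triangular; its diagonal is (1, 1, 1, 1, 1, 1, 1)
for a triangular matrix the eigenvalues are the diagonal entries, with algebraic multiplicity their repetition count


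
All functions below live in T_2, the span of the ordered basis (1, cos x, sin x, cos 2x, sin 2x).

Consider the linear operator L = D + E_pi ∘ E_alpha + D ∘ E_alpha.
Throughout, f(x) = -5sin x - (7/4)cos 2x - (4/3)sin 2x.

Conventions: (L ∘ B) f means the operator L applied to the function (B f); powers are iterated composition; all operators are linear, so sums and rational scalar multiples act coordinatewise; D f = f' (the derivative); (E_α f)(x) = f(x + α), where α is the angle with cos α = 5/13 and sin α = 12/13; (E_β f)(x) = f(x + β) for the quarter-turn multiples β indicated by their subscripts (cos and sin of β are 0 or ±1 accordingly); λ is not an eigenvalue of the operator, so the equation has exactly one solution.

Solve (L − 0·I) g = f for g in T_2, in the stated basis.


write g with unknown coordinates in the stated basis and equate coefficients in (L − 0·I) g = f
solving from the highest basis element down gives g = (6/5)cos x + (17/5)sin x + (11059/12588)cos 2x + (281/3147)sin 2x
check: L g = -5sin x - (7/4)cos 2x - (4/3)sin 2x
so L g − 0·g = -5sin x - (7/4)cos 2x - (4/3)sin 2x = f ✓

the result is g(x) = (6/5)cos x + (17/5)sin x + (11059/12588)cos 2x + (281/3147)sin 2x


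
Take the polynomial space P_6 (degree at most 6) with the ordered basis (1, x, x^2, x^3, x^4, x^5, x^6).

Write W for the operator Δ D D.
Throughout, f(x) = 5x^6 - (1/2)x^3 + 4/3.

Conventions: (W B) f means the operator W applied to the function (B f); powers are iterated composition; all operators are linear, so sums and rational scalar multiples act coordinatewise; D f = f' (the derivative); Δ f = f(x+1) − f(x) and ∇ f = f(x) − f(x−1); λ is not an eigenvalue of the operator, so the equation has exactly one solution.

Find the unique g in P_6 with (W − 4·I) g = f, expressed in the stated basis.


the image equals g(x) = -(5/4)x^6 - (299/8)x^3 - (225/4)x^2 - (75/2)x - 3157/48

write g with unknown coordinates in the stated basis and equate coefficients in (W − 4·I) g = f
solving from the highest basis element down gives g = -(5/4)x^6 - (299/8)x^3 - (225/4)x^2 - (75/2)x - 3157/48
check: W g = -150x^3 - 225x^2 - 150x - 1047/4
so W g − 4·g = 5x^6 - (1/2)x^3 + 4/3 = f ✓


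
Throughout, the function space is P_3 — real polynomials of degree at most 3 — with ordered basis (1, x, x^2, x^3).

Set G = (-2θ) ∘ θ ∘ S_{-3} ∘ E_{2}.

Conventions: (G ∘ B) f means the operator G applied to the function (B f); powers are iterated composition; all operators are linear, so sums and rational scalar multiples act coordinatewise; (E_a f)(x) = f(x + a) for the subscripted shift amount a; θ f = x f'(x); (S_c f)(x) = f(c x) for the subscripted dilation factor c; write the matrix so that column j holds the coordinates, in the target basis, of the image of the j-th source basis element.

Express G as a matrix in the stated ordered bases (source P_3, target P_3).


image of 1: 0
image of x: 6x
image of x^2: -72x^2 + 24x
image of x^3: 486x^3 - 432x^2 + 72x
each image's coordinates form column j of the matrix

the matrix is [[0, 0, 0, 0]; [0, 6, 24, 72]; [0, 0, -72, -432]; [0, 0, 0, 486]] (rows listed top to bottom)


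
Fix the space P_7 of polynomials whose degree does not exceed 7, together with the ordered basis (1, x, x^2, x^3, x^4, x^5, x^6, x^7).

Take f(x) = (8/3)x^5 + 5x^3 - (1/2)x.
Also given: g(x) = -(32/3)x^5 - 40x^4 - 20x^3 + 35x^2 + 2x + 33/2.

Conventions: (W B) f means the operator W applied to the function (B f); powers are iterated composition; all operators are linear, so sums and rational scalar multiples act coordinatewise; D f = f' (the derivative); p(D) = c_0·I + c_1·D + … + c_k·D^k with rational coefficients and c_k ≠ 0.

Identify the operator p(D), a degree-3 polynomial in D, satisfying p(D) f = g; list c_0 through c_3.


c_0 = -4, c_1 = -3, c_2 = 0, c_3 = 1/2

D^0 f = (8/3)x^5 + 5x^3 - (1/2)x
D^1 f = (40/3)x^4 + 15x^2 - 1/2
D^2 f = (160/3)x^3 + 30x
D^3 f = 160x^2 + 30
matching coefficients of g against c_0 f + c_1 Df + … from the top degree down determines the c_i
solution: c_0 = -4, c_1 = -3, c_2 = 0, c_3 = 1/2


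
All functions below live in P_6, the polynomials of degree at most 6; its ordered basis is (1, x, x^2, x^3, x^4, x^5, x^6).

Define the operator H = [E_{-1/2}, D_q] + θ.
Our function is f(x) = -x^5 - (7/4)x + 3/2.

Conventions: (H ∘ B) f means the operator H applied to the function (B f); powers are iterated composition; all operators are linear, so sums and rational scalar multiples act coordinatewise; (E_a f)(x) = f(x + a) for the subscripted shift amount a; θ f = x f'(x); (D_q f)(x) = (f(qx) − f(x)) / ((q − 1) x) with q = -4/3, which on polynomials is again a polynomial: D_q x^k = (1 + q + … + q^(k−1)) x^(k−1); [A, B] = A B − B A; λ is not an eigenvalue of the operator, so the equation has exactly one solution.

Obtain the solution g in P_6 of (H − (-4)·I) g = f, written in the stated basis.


write g with unknown coordinates in the stated basis and equate coefficients in (H − (-4)·I) g = f
solving from the highest basis element down gives g = -(1/9)x^5 - (157/1458)x^3 - (7/1458)x^2 - (11179/26244)x + 18955/52488
check: H g = -(5/9)x^5 + (314/729)x^3 + (14/729)x^2 - (1211/26244)x + 364/6561
so H g − (-4)·g = -x^5 - (7/4)x + 3/2 = f ✓

the result is g(x) = -(1/9)x^5 - (157/1458)x^3 - (7/1458)x^2 - (11179/26244)x + 18955/52488


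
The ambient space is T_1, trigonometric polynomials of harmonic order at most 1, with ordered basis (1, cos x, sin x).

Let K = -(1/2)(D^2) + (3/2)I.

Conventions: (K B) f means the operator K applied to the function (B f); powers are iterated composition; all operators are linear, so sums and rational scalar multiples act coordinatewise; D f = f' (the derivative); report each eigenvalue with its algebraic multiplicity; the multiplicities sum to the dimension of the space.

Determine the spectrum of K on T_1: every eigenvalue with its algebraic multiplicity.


image of 1: 3/2
image of cos x: 2cos x
image of sin x: 2sin x
the matrix is diagonal; its diagonal is (3/2, 2, 2)
for a triangular matrix the eigenvalues are the diagonal entries, with algebraic multiplicity their repetition count

λ = 3/2 (multiplicity 1), λ = 2 (multiplicity 2)


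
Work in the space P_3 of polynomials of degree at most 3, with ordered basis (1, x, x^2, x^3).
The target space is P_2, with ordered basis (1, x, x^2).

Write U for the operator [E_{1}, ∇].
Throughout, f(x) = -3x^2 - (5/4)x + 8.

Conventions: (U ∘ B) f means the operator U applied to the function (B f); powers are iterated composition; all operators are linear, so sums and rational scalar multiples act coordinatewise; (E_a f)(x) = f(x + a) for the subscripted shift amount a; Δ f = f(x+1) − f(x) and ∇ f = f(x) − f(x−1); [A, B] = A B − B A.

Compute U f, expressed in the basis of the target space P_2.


g(x) = 0

∇ f = -6x + 7/4
E_{1} ∇ f = -6x - 17/4
E_{1} f = -3x^2 - (29/4)x + 15/4
∇ E_{1} f = -6x - 17/4
[E_{1}, ∇] f = 0


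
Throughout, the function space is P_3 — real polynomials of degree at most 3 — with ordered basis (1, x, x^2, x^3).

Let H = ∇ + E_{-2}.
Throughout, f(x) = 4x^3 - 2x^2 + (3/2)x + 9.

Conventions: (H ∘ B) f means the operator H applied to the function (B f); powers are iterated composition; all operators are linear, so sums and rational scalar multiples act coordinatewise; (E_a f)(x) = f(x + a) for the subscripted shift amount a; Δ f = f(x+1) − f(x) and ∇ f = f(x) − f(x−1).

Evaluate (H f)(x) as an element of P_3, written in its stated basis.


the result is g(x) = 4x^3 - 14x^2 + (83/2)x - 53/2

∇ f = 12x^2 - 16x + 15/2
E_{-2} f = 4x^3 - 26x^2 + (115/2)x - 34
(∇ + E_{-2}) f = 4x^3 - 14x^2 + (83/2)x - 53/2


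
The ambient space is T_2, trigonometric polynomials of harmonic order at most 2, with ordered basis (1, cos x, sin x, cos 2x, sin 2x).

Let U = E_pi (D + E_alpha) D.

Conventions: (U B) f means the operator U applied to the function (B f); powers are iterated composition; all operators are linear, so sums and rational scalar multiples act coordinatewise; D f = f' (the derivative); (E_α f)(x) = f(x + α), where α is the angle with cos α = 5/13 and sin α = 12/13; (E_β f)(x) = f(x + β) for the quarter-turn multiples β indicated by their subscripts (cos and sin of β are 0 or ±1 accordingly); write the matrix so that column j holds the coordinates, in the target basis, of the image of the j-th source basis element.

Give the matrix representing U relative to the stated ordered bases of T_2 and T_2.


image of 1: 0
image of cos x: (25/13)cos x + (5/13)sin x
image of sin x: -(5/13)cos x + (25/13)sin x
image of cos 2x: -(916/169)cos 2x + (238/169)sin 2x
image of sin 2x: -(238/169)cos 2x - (916/169)sin 2x
each image's coordinates form column j of the matrix

the matrix is [[0, 0, 0, 0, 0]; [0, 25/13, -5/13, 0, 0]; [0, 5/13, 25/13, 0, 0]; [0, 0, 0, -916/169, -238/169]; [0, 0, 0, 238/169, -916/169]] (rows listed top to bottom)


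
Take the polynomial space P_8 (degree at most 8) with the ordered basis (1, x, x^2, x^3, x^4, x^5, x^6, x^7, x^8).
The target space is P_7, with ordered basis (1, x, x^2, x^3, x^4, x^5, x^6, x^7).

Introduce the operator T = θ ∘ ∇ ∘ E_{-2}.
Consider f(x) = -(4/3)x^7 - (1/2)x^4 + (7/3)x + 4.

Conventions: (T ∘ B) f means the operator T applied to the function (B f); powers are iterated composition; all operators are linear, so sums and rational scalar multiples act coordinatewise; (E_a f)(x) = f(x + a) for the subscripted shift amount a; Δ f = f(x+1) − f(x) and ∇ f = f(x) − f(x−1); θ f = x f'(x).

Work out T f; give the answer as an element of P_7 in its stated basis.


g(x) = -56x^6 + 700x^5 - (10640/3)x^4 + 9094x^3 - 11786x^2 + (18506/3)x

E_{-2} f = -(4/3)x^7 + (56/3)x^6 - 112x^5 + (2237/6)x^4 - (2228/3)x^3 + 884x^2 - 579x + 162
∇ E_{-2} f = -(28/3)x^6 + 140x^5 - (2660/3)x^4 + (9094/3)x^3 - 5893x^2 + (18506/3)x - 5421/2
θ (∇ ∘ E_{-2}) f = -56x^6 + 700x^5 - (10640/3)x^4 + 9094x^3 - 11786x^2 + (18506/3)x


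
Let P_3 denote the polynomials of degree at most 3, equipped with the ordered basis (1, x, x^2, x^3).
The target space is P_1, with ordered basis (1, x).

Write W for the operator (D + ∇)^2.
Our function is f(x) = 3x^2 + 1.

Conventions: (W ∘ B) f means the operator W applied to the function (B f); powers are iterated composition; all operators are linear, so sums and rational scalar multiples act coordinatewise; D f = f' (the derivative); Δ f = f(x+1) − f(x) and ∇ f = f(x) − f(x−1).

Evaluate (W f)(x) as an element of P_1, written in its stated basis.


g(x) = 24

D f = 6x
∇ f = 6x - 3
(D + ∇) f = 12x - 3
D (D + ∇) f = 12
∇ (D + ∇) f = 12
(D + ∇) (D + ∇) f = 24


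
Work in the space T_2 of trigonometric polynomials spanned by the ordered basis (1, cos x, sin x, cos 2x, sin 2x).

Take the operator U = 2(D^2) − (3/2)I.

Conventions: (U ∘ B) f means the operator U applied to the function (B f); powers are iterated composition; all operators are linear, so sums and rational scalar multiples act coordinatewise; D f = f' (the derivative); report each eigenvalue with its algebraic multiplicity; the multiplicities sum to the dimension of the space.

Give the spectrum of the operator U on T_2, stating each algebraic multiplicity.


λ = -19/2 (multiplicity 2), λ = -7/2 (multiplicity 2), λ = -3/2 (multiplicity 1)

image of 1: -3/2
image of cos x: -(7/2)cos x
image of sin x: -(7/2)sin x
image of cos 2x: -(19/2)cos 2x
image of sin 2x: -(19/2)sin 2x
the matrix is diagonal; its diagonal is (-3/2, -7/2, -7/2, -19/2, -19/2)
for a triangular matrix the eigenvalues are the diagonal entries, with algebraic multiplicity their repetition count


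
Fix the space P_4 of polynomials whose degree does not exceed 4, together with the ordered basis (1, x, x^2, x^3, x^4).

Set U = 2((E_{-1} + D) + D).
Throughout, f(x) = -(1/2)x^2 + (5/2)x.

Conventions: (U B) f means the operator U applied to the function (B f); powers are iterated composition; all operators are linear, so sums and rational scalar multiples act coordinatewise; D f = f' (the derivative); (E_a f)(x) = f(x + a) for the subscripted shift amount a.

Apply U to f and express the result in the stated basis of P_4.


the result is g(x) = -x^2 + 3x + 4

E_{-1} f = -(1/2)x^2 + (7/2)x - 3
D f = -x + 5/2
(E_{-1} + D) f = -(1/2)x^2 + (5/2)x - 1/2
D f = -x + 5/2
((E_{-1} + D) + D) f = -(1/2)x^2 + (3/2)x + 2
(2((E_{-1} + D) + D)) f = -x^2 + 3x + 4


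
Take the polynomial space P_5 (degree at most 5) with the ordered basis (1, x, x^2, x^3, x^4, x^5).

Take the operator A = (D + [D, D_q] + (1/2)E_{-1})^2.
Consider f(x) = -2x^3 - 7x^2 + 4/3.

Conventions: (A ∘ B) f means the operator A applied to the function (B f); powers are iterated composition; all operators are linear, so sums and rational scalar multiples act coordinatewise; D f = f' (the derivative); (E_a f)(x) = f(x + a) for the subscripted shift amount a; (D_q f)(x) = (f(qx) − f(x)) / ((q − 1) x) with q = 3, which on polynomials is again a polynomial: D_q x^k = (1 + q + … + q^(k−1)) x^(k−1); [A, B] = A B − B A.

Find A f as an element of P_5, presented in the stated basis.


the image equals g(x) = -(1/2)x^3 - (19/4)x^2 - 41x - 128/3

D f = -6x^2 - 14x
D_q f = -26x^2 - 28x
D D_q f = -52x - 28
D f = -6x^2 - 14x
D_q D f = -24x - 14
[D, D_q] f = -28x - 14
E_{-1} f = -2x^3 - x^2 + 8x - 11/3
((1/2)E_{-1}) f = -x^3 - (1/2)x^2 + 4x - 11/6
(D + [D, D_q] + (1/2)E_{-1}) f = -x^3 - (13/2)x^2 - 38x - 95/6
D (D + [D, D_q] + (1/2)E_{-1}) f = -3x^2 - 13x - 38
D_q (D + [D, D_q] + (1/2)E_{-1}) f = -13x^2 - 26x - 38
D D_q (D + [D, D_q] + (1/2)E_{-1}) f = -26x - 26
D (D + [D, D_q] + (1/2)E_{-1}) f = -3x^2 - 13x - 38
D_q D (D + [D, D_q] + (1/2)E_{-1}) f = -12x - 13
[D, D_q] (D + [D, D_q] + (1/2)E_{-1}) f = -14x - 13
E_{-1} (D + [D, D_q] + (1/2)E_{-1}) f = -x^3 - (7/2)x^2 - 28x + 50/3
((1/2)E_{-1}) (D + [D, D_q] + (1/2)E_{-1}) f = -(1/2)x^3 - (7/4)x^2 - 14x + 25/3
(D + [D, D_q] + (1/2)E_{-1}) (D + [D, D_q] + (1/2)E_{-1}) f = -(1/2)x^3 - (19/4)x^2 - 41x - 128/3


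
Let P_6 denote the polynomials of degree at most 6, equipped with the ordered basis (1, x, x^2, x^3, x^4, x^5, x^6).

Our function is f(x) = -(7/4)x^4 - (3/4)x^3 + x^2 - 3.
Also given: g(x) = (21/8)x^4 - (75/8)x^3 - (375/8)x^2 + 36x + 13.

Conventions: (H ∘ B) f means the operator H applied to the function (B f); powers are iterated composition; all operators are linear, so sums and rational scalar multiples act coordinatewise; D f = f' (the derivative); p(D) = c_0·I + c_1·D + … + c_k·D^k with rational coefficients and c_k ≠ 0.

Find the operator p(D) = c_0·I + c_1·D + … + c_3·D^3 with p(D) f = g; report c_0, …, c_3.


p(D) = -(3/2)·I + (3/2)·D + 2·D^2 − D^3, i.e. c_0 = -3/2, c_1 = 3/2, c_2 = 2, c_3 = -1

D^0 f = -(7/4)x^4 - (3/4)x^3 + x^2 - 3
D^1 f = -7x^3 - (9/4)x^2 + 2x
D^2 f = -21x^2 - (9/2)x + 2
D^3 f = -42x - 9/2
matching coefficients of g against c_0 f + c_1 Df + … from the top degree down determines the c_i
solution: c_0 = -3/2, c_1 = 3/2, c_2 = 2, c_3 = -1


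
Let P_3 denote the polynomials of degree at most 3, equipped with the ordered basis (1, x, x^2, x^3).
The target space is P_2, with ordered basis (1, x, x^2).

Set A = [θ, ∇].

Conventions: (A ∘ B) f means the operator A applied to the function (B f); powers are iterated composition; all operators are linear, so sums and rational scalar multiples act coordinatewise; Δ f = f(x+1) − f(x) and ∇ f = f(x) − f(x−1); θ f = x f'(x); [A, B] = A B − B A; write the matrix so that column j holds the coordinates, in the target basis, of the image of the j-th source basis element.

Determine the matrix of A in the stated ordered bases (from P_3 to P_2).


the matrix is [[0, -1, 2, -3]; [0, 0, -2, 6]; [0, 0, 0, -3]] (rows listed top to bottom)

image of 1: 0
image of x: -1
image of x^2: -2x + 2
image of x^3: -3x^2 + 6x - 3
each image's coordinates form column j of the matrix


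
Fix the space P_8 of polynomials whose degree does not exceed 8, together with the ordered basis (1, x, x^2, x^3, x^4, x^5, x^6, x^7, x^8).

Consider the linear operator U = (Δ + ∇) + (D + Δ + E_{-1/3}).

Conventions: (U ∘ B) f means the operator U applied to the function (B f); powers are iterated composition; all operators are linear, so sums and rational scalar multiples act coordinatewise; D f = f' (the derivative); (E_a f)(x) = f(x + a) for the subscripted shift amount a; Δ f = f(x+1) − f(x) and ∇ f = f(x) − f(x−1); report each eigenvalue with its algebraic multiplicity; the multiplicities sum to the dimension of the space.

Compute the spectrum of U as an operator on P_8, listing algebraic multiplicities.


λ = 1 (multiplicity 9)

image of 1: 1
image of x: x + 11/3
image of x^2: x^2 + (22/3)x + 10/9
image of x^3: x^3 + 11x^2 + (10/3)x + 80/27
image of x^4: x^4 + (44/3)x^3 + (20/3)x^2 + (320/27)x + 82/81
image of x^5: x^5 + (55/3)x^4 + (100/9)x^3 + (800/27)x^2 + (410/81)x + 728/243
image of x^6: x^6 + 22x^5 + (50/3)x^4 + (1600/27)x^3 + (410/27)x^2 + (1456/81)x + 730/729
image of x^7: x^7 + (77/3)x^6 + (70/3)x^5 + (2800/27)x^4 + (2870/81)x^3 + (5096/81)x^2 + (5110/729)x + 6560/2187
image of x^8: x^8 + (88/3)x^7 + (280/9)x^6 + (4480/27)x^5 + (5740/81)x^4 + (40768/243)x^3 + (20440/729)x^2 + (52480/2187)x + 6562/6561
the matrix is upper triangular; its diagonal is (1, 1, 1, 1, 1, 1, 1, 1, 1)
for a triangular matrix the eigenvalues are the diagonal entries, with algebraic multiplicity their repetition count


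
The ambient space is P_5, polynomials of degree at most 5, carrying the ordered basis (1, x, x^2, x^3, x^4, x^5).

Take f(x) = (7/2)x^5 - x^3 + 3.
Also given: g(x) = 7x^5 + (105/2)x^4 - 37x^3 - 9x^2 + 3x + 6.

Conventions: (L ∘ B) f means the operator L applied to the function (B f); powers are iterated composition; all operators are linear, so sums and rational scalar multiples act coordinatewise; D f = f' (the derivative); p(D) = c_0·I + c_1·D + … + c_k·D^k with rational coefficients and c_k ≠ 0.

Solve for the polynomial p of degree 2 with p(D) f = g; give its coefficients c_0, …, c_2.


D^0 f = (7/2)x^5 - x^3 + 3
D^1 f = (35/2)x^4 - 3x^2
D^2 f = 70x^3 - 6x
matching coefficients of g against c_0 f + c_1 Df + … from the top degree down determines the c_i
solution: c_0 = 2, c_1 = 3, c_2 = -1/2

c_0 = 2, c_1 = 3, c_2 = -1/2


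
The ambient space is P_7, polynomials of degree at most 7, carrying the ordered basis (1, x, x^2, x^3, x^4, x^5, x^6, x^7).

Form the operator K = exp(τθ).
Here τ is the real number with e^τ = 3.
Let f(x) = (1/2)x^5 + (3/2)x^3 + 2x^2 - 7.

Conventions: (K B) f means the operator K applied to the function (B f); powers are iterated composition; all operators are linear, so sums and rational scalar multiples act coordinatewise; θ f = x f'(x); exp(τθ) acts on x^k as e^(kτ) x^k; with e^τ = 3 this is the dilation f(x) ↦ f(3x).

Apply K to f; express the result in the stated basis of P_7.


the result is g(x) = (243/2)x^5 + (81/2)x^3 + 18x^2 - 7

exp(τθ) x^k = e^(kτ) x^k; with e^τ = 3 this sends x^k to 3^k x^k
x^2 ↦ 9 x^2
x^3 ↦ 27 x^3
x^5 ↦ 243 x^5
applying this coordinatewise to f: exp(τθ) f = (243/2)x^5 + (81/2)x^3 + 18x^2 - 7


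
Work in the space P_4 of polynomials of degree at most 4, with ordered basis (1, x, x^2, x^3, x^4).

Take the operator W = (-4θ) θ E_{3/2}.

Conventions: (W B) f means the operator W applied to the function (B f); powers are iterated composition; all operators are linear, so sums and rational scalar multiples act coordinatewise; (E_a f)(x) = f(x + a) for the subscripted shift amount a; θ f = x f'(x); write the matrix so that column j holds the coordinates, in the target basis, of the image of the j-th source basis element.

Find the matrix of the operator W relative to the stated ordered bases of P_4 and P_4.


the matrix is [[0, 0, 0, 0, 0]; [0, -4, -12, -27, -54]; [0, 0, -16, -72, -216]; [0, 0, 0, -36, -216]; [0, 0, 0, 0, -64]] (rows listed top to bottom)

image of 1: 0
image of x: -4x
image of x^2: -16x^2 - 12x
image of x^3: -36x^3 - 72x^2 - 27x
image of x^4: -64x^4 - 216x^3 - 216x^2 - 54x
each image's coordinates form column j of the matrix


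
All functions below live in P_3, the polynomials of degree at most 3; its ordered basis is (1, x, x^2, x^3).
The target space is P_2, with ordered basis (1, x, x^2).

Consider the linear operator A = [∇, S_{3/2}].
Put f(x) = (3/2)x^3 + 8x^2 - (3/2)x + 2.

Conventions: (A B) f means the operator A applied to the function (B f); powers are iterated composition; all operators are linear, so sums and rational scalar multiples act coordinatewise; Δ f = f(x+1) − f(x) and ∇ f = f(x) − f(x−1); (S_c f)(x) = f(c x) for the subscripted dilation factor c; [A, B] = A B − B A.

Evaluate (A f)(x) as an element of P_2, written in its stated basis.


S_{3/2} f = (81/16)x^3 + 18x^2 - (9/4)x + 2
∇ S_{3/2} f = (243/16)x^2 + (333/16)x - 243/16
∇ f = (9/2)x^2 + (23/2)x - 8
S_{3/2} ∇ f = (81/8)x^2 + (69/4)x - 8
[∇, S_{3/2}] f = (81/16)x^2 + (57/16)x - 115/16

the result is g(x) = (81/16)x^2 + (57/16)x - 115/16


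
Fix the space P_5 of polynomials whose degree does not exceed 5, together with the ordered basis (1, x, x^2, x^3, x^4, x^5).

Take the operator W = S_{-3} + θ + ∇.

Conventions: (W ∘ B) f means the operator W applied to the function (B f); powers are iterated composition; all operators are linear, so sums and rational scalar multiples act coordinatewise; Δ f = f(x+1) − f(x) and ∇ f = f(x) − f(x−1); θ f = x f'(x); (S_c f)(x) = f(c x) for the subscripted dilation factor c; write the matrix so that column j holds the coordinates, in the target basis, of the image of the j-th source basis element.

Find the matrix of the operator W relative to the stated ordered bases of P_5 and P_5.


image of 1: 1
image of x: -2x + 1
image of x^2: 11x^2 + 2x - 1
image of x^3: -24x^3 + 3x^2 - 3x + 1
image of x^4: 85x^4 + 4x^3 - 6x^2 + 4x - 1
image of x^5: -238x^5 + 5x^4 - 10x^3 + 10x^2 - 5x + 1
each image's coordinates form column j of the matrix

the matrix is [[1, 1, -1, 1, -1, 1]; [0, -2, 2, -3, 4, -5]; [0, 0, 11, 3, -6, 10]; [0, 0, 0, -24, 4, -10]; [0, 0, 0, 0, 85, 5]; [0, 0, 0, 0, 0, -238]] (rows listed top to bottom)


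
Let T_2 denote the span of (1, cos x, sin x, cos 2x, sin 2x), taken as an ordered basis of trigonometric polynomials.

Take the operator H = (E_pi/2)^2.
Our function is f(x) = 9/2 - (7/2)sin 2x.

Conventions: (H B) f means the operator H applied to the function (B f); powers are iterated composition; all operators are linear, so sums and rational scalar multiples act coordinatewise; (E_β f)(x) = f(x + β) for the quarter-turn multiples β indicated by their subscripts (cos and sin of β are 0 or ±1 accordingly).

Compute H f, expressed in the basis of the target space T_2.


the result is g(x) = 9/2 - (7/2)sin 2x

E_pi/2 f = 9/2 + (7/2)sin 2x
E_pi/2 E_pi/2 f = 9/2 - (7/2)sin 2x


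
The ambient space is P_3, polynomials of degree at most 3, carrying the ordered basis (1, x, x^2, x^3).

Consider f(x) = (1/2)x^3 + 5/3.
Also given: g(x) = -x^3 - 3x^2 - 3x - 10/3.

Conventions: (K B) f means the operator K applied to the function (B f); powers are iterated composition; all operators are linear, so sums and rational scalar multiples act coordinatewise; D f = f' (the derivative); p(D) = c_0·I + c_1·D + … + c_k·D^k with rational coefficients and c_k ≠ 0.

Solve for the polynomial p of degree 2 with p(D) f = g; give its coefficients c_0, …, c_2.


p(D) = -2·I − 2·D − D^2, i.e. c_0 = -2, c_1 = -2, c_2 = -1

D^0 f = (1/2)x^3 + 5/3
D^1 f = (3/2)x^2
D^2 f = 3x
matching coefficients of g against c_0 f + c_1 Df + … from the top degree down determines the c_i
solution: c_0 = -2, c_1 = -2, c_2 = -1


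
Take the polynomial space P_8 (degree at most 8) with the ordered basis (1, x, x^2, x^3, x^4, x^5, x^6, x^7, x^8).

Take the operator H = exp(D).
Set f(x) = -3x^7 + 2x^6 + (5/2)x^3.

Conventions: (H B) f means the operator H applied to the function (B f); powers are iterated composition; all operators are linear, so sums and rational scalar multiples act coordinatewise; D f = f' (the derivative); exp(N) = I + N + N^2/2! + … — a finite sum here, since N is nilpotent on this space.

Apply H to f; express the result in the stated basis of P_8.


the result is g(x) = -3x^7 - 19x^6 - 51x^5 - 75x^4 - (125/2)x^3 - (51/2)x^2 - (3/2)x + 3/2

order-1 term: -21x^6 + 12x^5 + (15/2)x^2
order-2 term: -63x^5 + 30x^4 + (15/2)x
order-3 term: -105x^4 + 40x^3 + 5/2
order-4 term: -105x^3 + 30x^2
order-5 term: -63x^2 + 12x
order-6 term: -21x + 2
order-7 term: -3
the series for exp(D) f terminates at order 7
exp(D) f = -3x^7 - 19x^6 - 51x^5 - 75x^4 - (125/2)x^3 - (51/2)x^2 - (3/2)x + 3/2


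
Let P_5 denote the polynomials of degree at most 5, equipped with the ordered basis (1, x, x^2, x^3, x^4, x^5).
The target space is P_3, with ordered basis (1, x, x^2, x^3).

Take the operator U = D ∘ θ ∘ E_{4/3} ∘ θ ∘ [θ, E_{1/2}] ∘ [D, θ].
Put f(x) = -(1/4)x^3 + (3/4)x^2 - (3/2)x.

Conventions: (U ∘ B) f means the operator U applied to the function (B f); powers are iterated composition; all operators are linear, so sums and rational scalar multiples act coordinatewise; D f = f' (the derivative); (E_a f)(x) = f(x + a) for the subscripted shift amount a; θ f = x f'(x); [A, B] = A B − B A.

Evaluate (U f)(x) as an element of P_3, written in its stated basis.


the image equals g(x) = 3/4

θ f = -(3/4)x^3 + (3/2)x^2 - (3/2)x
D θ f = -(9/4)x^2 + 3x - 3/2
D f = -(3/4)x^2 + (3/2)x - 3/2
θ D f = -(3/2)x^2 + (3/2)x
[D, θ] f = -(3/4)x^2 + (3/2)x - 3/2
E_{1/2} [D, θ] f = -(3/4)x^2 + (3/4)x - 15/16
θ E_{1/2} [D, θ] f = -(3/2)x^2 + (3/4)x
θ [D, θ] f = -(3/2)x^2 + (3/2)x
E_{1/2} θ [D, θ] f = -(3/2)x^2 + 3/8
[θ, E_{1/2}] [D, θ] f = (3/4)x - 3/8
θ [θ, E_{1/2}] [D, θ] f = (3/4)x
E_{4/3} θ [θ, E_{1/2}] [D, θ] f = (3/4)x + 1
θ E_{4/3} θ [θ, E_{1/2}] [D, θ] f = (3/4)x
D (θ ∘ E_{4/3}) θ [θ, E_{1/2}] [D, θ] f = 3/4


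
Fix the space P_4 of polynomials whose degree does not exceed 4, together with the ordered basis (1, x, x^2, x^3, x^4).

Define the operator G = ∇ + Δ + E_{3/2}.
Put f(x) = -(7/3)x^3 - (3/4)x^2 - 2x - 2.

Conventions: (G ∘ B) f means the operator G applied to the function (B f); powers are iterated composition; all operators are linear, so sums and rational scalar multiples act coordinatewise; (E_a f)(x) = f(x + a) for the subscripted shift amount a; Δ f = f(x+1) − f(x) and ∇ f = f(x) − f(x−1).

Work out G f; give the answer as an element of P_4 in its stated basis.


∇ f = -7x^2 + (11/2)x - 43/12
Δ f = -7x^2 - (17/2)x - 61/12
E_{3/2} f = -(7/3)x^3 - (45/4)x^2 - 20x - 233/16
(∇ + Δ + E_{3/2}) f = -(7/3)x^3 - (101/4)x^2 - 23x - 1115/48

the result is g(x) = -(7/3)x^3 - (101/4)x^2 - 23x - 1115/48


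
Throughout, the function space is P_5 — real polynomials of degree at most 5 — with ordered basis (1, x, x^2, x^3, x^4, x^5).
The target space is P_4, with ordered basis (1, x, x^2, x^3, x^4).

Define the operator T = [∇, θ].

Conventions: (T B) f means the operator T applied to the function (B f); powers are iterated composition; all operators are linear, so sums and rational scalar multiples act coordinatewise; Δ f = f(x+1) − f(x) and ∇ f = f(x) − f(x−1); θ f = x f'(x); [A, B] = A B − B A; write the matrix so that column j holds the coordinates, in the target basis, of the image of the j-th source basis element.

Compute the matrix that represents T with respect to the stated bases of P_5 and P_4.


image of 1: 0
image of x: 1
image of x^2: 2x - 2
image of x^3: 3x^2 - 6x + 3
image of x^4: 4x^3 - 12x^2 + 12x - 4
image of x^5: 5x^4 - 20x^3 + 30x^2 - 20x + 5
each image's coordinates form column j of the matrix

the matrix is [[0, 1, -2, 3, -4, 5]; [0, 0, 2, -6, 12, -20]; [0, 0, 0, 3, -12, 30]; [0, 0, 0, 0, 4, -20]; [0, 0, 0, 0, 0, 5]] (rows listed top to bottom)


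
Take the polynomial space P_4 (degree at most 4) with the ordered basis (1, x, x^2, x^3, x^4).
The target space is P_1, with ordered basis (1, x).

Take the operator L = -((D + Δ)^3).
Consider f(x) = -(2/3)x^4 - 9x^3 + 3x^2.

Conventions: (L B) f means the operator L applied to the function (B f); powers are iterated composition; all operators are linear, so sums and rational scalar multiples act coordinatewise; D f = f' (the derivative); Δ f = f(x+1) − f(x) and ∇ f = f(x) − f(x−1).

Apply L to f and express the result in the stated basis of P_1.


the result is g(x) = 128x + 528

D f = -(8/3)x^3 - 27x^2 + 6x
Δ f = -(8/3)x^3 - 31x^2 - (71/3)x - 20/3
(D + Δ) f = -(16/3)x^3 - 58x^2 - (53/3)x - 20/3
D (D + Δ) f = -16x^2 - 116x - 53/3
Δ (D + Δ) f = -16x^2 - 132x - 81
(D + Δ) (D + Δ) f = -32x^2 - 248x - 296/3
D (D + Δ) (D + Δ) f = -64x - 248
Δ (D + Δ) (D + Δ) f = -64x - 280
(D + Δ) (D + Δ) (D + Δ) f = -128x - 528
(-((D + Δ)^3)) f = 128x + 528


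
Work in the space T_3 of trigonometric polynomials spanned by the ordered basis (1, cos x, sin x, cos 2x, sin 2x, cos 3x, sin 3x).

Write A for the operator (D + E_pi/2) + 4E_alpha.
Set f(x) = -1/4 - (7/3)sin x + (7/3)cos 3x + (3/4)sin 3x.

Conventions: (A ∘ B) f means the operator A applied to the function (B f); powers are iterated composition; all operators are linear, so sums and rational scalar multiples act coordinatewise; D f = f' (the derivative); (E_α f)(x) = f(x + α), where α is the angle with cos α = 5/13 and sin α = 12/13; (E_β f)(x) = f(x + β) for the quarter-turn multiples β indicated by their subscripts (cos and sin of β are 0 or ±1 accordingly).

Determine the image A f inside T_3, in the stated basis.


the image equals g(x) = -5/4 - (518/39)cos x - (140/39)sin x - (109091/13182)cos 3x - (25889/6591)sin 3x

D f = -(7/3)cos x + (9/4)cos 3x - 7sin 3x
E_pi/2 f = -1/4 - (7/3)cos x - (3/4)cos 3x + (7/3)sin 3x
(D + E_pi/2) f = -1/4 - (14/3)cos x + (3/2)cos 3x - (14/3)sin 3x
E_alpha f = -1/4 - (28/13)cos x - (35/39)sin x - (16108/6591)cos 3x + (1623/8788)sin 3x
(4E_alpha) f = -1 - (112/13)cos x - (140/39)sin x - (64432/6591)cos 3x + (1623/2197)sin 3x
((D + E_pi/2) + 4E_alpha) f = -5/4 - (518/39)cos x - (140/39)sin x - (109091/13182)cos 3x - (25889/6591)sin 3x


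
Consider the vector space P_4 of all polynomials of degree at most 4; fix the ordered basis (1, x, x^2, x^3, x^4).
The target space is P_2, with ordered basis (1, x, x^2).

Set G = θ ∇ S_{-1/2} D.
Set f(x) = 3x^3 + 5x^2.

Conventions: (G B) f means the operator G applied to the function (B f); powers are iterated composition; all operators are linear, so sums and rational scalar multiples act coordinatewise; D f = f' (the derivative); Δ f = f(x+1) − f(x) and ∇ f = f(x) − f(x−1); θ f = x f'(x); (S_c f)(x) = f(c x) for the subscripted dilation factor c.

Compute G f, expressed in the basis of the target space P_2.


D f = 9x^2 + 10x
S_{-1/2} D f = (9/4)x^2 - 5x
∇ S_{-1/2} D f = (9/2)x - 29/4
θ (∇ S_{-1/2} D) f = (9/2)x

the result is g(x) = (9/2)x


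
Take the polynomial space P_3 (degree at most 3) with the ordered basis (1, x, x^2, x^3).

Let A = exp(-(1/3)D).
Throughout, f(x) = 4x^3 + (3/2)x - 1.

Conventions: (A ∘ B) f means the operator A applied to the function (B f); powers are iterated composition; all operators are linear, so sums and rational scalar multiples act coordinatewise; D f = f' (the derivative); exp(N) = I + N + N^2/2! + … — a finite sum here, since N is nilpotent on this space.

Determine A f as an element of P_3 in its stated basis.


order-1 term: -4x^2 - 1/2
order-2 term: (4/3)x
order-3 term: -4/27
the series for exp(-(1/3)D) f terminates at order 3
exp(-(1/3)D) f = 4x^3 - 4x^2 + (17/6)x - 89/54

the result is g(x) = 4x^3 - 4x^2 + (17/6)x - 89/54


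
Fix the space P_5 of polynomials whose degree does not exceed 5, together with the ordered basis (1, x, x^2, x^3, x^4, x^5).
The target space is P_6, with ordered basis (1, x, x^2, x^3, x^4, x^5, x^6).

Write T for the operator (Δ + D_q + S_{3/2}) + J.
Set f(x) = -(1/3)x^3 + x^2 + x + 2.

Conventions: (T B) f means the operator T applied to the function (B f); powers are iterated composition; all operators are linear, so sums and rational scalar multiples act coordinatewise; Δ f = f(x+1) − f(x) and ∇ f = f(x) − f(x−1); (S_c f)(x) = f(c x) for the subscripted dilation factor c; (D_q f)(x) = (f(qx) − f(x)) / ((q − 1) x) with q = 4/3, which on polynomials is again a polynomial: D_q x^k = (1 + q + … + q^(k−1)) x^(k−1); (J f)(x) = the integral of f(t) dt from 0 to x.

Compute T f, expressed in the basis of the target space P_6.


Δ f = -x^2 + x + 5/3
D_q f = -(37/27)x^2 + (7/3)x + 1
S_{3/2} f = -(9/8)x^3 + (9/4)x^2 + (3/2)x + 2
(Δ + D_q + S_{3/2}) f = -(9/8)x^3 - (13/108)x^2 + (29/6)x + 14/3
J f = -(1/12)x^4 + (1/3)x^3 + (1/2)x^2 + 2x
((Δ + D_q + S_{3/2}) + J) f = -(1/12)x^4 - (19/24)x^3 + (41/108)x^2 + (41/6)x + 14/3

g(x) = -(1/12)x^4 - (19/24)x^3 + (41/108)x^2 + (41/6)x + 14/3


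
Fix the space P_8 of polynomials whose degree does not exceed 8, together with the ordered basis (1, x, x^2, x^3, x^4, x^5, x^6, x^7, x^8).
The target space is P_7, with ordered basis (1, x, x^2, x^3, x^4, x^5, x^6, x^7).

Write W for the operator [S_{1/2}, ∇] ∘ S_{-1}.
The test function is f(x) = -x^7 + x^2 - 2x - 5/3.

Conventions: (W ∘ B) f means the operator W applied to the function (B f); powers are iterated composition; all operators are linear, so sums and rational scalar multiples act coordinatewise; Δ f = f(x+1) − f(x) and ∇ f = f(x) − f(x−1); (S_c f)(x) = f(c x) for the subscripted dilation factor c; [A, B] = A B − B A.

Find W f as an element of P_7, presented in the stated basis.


the result is g(x) = (7/128)x^6 - (63/128)x^5 + (245/128)x^4 - (525/128)x^3 + (651/128)x^2 - (377/128)x + 159/128

S_{-1} f = x^7 + x^2 + 2x - 5/3
∇ S_{-1} f = 7x^6 - 21x^5 + 35x^4 - 35x^3 + 21x^2 - 5x + 2
S_{1/2} ∇ S_{-1} f = (7/64)x^6 - (21/32)x^5 + (35/16)x^4 - (35/8)x^3 + (21/4)x^2 - (5/2)x + 2
S_{1/2} S_{-1} f = (1/128)x^7 + (1/4)x^2 + x - 5/3
∇ S_{1/2} S_{-1} f = (7/128)x^6 - (21/128)x^5 + (35/128)x^4 - (35/128)x^3 + (21/128)x^2 + (57/128)x + 97/128
[S_{1/2}, ∇] S_{-1} f = (7/128)x^6 - (63/128)x^5 + (245/128)x^4 - (525/128)x^3 + (651/128)x^2 - (377/128)x + 159/128


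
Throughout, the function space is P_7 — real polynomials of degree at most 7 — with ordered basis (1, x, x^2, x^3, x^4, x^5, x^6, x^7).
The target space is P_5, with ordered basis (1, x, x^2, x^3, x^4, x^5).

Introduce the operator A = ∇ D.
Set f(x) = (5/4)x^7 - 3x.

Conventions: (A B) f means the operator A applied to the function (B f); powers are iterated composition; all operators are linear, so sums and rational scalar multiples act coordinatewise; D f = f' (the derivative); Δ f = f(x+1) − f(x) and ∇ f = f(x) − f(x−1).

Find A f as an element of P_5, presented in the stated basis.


D f = (35/4)x^6 - 3
∇ D f = (105/2)x^5 - (525/4)x^4 + 175x^3 - (525/4)x^2 + (105/2)x - 35/4

the image equals g(x) = (105/2)x^5 - (525/4)x^4 + 175x^3 - (525/4)x^2 + (105/2)x - 35/4
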